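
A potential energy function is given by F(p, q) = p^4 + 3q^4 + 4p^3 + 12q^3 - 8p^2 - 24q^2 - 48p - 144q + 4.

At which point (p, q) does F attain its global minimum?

(2, 2)

F(p,q) separates as A(p) + B(q) + 4, so its minimum is min A + min B + 4.
A'(p) = 4(p - 2)(p + 2)(p + 3) vanishes at p ∈ {-3, -2, 2}; B'(q) = 12(q - 2)(q + 2)(q + 3) vanishes at q ∈ {-3, -2, 2}.
Local minima of A (where A''>0): A(-3)=45, A(2)=-80. Local minima of B: B(-3)=135, B(2)=-240.
So the global minimum of F is A(2) + B(2) + 4 = -80 − 240 + 4 = -316, attained at (2, 2).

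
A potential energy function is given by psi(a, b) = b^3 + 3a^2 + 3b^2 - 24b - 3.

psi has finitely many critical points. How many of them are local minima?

psi separates as a function of a plus a function of b, so ∇psi=0 decouples.
∂psi/∂a = 6a = 0 at a ∈ {0}; ∂psi/∂b = 3(b - 2)(b + 4) = 0 at b ∈ {-4, 2}.
The Hessian is diagonal: diag(psi_aa, psi_bb). Second derivatives: psi_aa(0)=6; psi_bb(-4)=-18, psi_bb(2)=18.
Local minima occur where both diagonal entries positive: (0, 2). Count: 1.

1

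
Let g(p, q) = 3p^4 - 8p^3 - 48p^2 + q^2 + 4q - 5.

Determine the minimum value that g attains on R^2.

g(p,q) separates as A(p) + B(q) − 5, so its minimum is min A + min B − 5.
A'(p) = 12p(p - 4)(p + 2) vanishes at p ∈ {-2, 0, 4}; B'(q) = 2q + 4 vanishes at q ∈ {-2}.
Local minima of A (where A''>0): A(-2)=-80, A(4)=-512. Local minima of B: B(-2)=-4.
So the global minimum of g is A(4) + B(-2) − 5 = -512 − 4 − 5 = -521, attained at (4, -2).

-521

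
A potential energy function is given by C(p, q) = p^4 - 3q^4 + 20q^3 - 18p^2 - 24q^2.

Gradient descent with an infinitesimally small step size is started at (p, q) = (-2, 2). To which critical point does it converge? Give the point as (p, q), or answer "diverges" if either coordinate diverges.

C is separable, so gradient descent decouples: p follows -∂C/∂p, q follows -∂C/∂q.
∂C/∂p = 4p(p - 3)(p + 3); at p=-2 this is 40, so p decreases.
∂C/∂q = -12q(q - 4)(q - 1); at q=2 this is 48, so q decreases.
p converges to its nearest critical value -3 (a local min of the p-part); q converges to 1. The iterate converges to (-3, 1).

(-3, 1)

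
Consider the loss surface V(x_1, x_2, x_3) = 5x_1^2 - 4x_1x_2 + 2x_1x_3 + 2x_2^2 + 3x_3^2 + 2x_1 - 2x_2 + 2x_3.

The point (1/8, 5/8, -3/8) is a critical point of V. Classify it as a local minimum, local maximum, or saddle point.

local minimum

The Hessian is constant: H = [[10, -4, 2], [-4, 4, 0], [2, 0, 6]].
Leading principal minors: Δ₁ = 10, Δ₂ = 24, Δ₃ = 128.
All leading minors are positive, so H is positive definite: a local minimum.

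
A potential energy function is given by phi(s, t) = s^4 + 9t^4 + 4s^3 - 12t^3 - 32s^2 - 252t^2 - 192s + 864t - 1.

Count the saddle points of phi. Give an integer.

phi separates as a function of s plus a function of t, so ∇phi=0 decouples.
∂phi/∂s = 4(s - 4)(s + 3)(s + 4) = 0 at s ∈ {-4, -3, 4}; ∂phi/∂t = 36(t - 3)(t - 2)(t + 4) = 0 at t ∈ {-4, 2, 3}.
The Hessian is diagonal: diag(phi_ss, phi_tt). Second derivatives: phi_ss(-4)=32, phi_ss(-3)=-28, phi_ss(4)=224; phi_tt(-4)=1512, phi_tt(2)=-216, phi_tt(3)=252.
Saddle points occur where the two diagonal entries have opposite signs: (-4, 2), (-3, -4), (-3, 3), (4, 2). Count: 4.

4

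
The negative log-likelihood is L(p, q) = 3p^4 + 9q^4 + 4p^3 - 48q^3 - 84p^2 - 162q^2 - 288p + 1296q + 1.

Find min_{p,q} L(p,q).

-4792

L(p,q) separates as A(p) + B(q) + 1, so its minimum is min A + min B + 1.
A'(p) = 12(p - 4)(p + 2)(p + 3) vanishes at p ∈ {-3, -2, 4}; B'(q) = 36(q - 4)(q - 3)(q + 3) vanishes at q ∈ {-3, 3, 4}.
Local minima of A (where A''>0): A(-3)=243, A(4)=-1472. Local minima of B: B(-3)=-3321, B(4)=1824.
So the global minimum of L is A(4) + B(-3) + 1 = -1472 − 3321 + 1 = -4792, attained at (4, -3).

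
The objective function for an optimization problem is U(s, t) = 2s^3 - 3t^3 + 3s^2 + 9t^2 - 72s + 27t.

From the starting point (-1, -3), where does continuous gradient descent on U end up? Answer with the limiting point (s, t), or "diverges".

U is separable, so gradient descent decouples: s follows -∂U/∂s, t follows -∂U/∂t.
∂U/∂s = 6(s - 3)(s + 4); at s=-1 this is -72, so s increases.
∂U/∂t = -9(t - 3)(t + 1); at t=-3 this is -108, so t increases.
s converges to its nearest critical value 3 (a local min of the s-part); t converges to -1. The iterate converges to (3, -1).

(3, -1)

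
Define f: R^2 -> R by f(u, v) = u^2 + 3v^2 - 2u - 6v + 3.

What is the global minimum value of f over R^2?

-1

f(u,v) separates as P(u) + Q(v) + 3, so its minimum is min P + min Q + 3.
P'(u) = 2u - 2 vanishes at u ∈ {1}; Q'(v) = 6v - 6 vanishes at v ∈ {1}.
Local minima of P (where P''>0): P(1)=-1. Local minima of Q: Q(1)=-3.
So the global minimum of f is P(1) + Q(1) + 3 = -1 − 3 + 3 = -1, attained at (1, 1).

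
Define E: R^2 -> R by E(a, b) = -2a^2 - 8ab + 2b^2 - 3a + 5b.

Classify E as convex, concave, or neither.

E is quadratic, so its Hessian is the constant matrix H = [[-4, -8], [-8, 4]].
det(H) = -80, tr(H) = 0.
det(H) < 0, so H is indefinite: neither convex nor concave.

neither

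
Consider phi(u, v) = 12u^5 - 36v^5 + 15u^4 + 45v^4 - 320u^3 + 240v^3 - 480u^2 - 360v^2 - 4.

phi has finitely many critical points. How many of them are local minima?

phi separates as a function of u plus a function of v, so ∇phi=0 decouples.
∂phi/∂u = 60u(u - 4)(u + 1)(u + 4) = 0 at u ∈ {-4, -1, 0, 4}; ∂phi/∂v = -180v(v - 2)(v - 1)(v + 2) = 0 at v ∈ {-2, 0, 1, 2}.
The Hessian is diagonal: diag(phi_uu, phi_vv). Second derivatives: phi_uu(-4)=-5760, phi_uu(-1)=900, phi_uu(0)=-960, phi_uu(4)=9600; phi_vv(-2)=4320, phi_vv(0)=-720, phi_vv(1)=540, phi_vv(2)=-1440.
Local minima occur where both diagonal entries positive: (-1, -2), (-1, 1), (4, -2), (4, 1). Count: 4.

4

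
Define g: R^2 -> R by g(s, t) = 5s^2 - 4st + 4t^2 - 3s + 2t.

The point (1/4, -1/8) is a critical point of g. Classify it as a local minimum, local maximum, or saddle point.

The Hessian of g is constant: H = [[10, -4], [-4, 8]].
det(H) = 10·8 − (-4)² = 64.
det(H) > 0 and tr(H) = 18 > 0, so H is positive definite and the point is a local minimum.

local minimum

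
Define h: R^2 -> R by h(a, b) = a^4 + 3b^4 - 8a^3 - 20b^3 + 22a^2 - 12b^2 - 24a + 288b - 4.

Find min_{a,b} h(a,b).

h(a,b) separates as P(a) + Q(b) − 4, so its minimum is min P + min Q − 4.
P'(a) = 4(a - 3)(a - 2)(a - 1) vanishes at a ∈ {1, 2, 3}; Q'(b) = 12(b - 4)(b - 3)(b + 2) vanishes at b ∈ {-2, 3, 4}.
Local minima of P (where P''>0): P(1)=-9, P(3)=-9. Local minima of Q: Q(-2)=-416, Q(4)=448.
So the global minimum of h is P(1) + Q(-2) − 4 = -9 − 416 − 4 = -429, attained at (1, -2).

-429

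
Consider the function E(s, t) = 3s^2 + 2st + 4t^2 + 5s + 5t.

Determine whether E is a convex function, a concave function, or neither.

E is quadratic, so its Hessian is the constant matrix H = [[6, 2], [2, 8]].
det(H) = 44, tr(H) = 14.
det(H) > 0 and tr(H) > 0, so H is positive definite everywhere: convex.

convex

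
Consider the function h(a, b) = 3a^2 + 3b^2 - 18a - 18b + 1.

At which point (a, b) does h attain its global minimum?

(3, 3)

h(a,b) separates as P(a) + Q(b) + 1, so its minimum is min P + min Q + 1.
P'(a) = 6a - 18 vanishes at a ∈ {3}; Q'(b) = 6b - 18 vanishes at b ∈ {3}.
Local minima of P (where P''>0): P(3)=-27. Local minima of Q: Q(3)=-27.
So the global minimum of h is P(3) + Q(3) + 1 = -27 − 27 + 1 = -53, attained at (3, 3).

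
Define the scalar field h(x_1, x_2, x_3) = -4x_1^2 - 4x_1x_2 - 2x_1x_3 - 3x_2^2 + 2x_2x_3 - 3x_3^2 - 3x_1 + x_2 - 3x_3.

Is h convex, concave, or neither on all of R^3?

h is quadratic, so its Hessian is the constant matrix H = [[-8, -4, -2], [-4, -6, 2], [-2, 2, -6]].
Leading principal minors: -8, 32, -104.
Signs alternate −, +, − ⇒ H ≺ 0 ⇒ concave.

concave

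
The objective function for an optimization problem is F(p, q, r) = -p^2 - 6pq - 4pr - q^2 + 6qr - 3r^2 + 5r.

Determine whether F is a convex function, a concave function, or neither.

neither

F is quadratic, so its Hessian is the constant matrix H = [[-2, -6, -4], [-6, -2, 6], [-4, 6, -6]].
Leading principal minors: -2, -32, 584.
Neither pattern holds ⇒ H is indefinite ⇒ neither convex nor concave.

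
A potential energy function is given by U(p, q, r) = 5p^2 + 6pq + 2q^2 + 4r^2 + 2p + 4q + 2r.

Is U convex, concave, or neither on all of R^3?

convex

U is quadratic, so its Hessian is the constant matrix H = [[10, 6, 0], [6, 4, 0], [0, 0, 8]].
Leading principal minors: 10, 4, 32.
All positive ⇒ H ≻ 0 ⇒ convex.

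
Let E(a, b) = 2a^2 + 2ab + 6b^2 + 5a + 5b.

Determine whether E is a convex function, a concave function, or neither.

E is quadratic, so its Hessian is the constant matrix H = [[4, 2], [2, 12]].
det(H) = 44, tr(H) = 16.
det(H) > 0 and tr(H) > 0, so H is positive definite everywhere: convex.

convex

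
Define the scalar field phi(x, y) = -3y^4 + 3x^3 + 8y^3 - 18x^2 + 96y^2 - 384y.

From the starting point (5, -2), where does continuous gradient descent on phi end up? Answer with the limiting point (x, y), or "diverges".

(4, 2)

phi is separable, so gradient descent decouples: x follows -∂phi/∂x, y follows -∂phi/∂y.
∂phi/∂x = 9x(x - 4); at x=5 this is 45, so x decreases.
∂phi/∂y = -12(y - 4)(y - 2)(y + 4); at y=-2 this is -576, so y increases.
x converges to its nearest critical value 4 (a local min of the x-part); y converges to 2. The iterate converges to (4, 2).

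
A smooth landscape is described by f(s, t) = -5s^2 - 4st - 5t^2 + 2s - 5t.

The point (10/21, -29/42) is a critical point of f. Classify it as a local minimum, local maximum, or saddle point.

The Hessian of f is constant: H = [[-10, -4], [-4, -10]].
det(H) = (-10)·(-10) − (-4)² = 84.
det(H) > 0 and tr(H) = -20 < 0, so H is negative definite and the point is a local maximum.

local maximum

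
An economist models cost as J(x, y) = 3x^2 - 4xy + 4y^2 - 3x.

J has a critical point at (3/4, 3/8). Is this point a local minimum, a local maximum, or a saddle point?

local minimum

The Hessian of J is constant: H = [[6, -4], [-4, 8]].
det(H) = 6·8 − (-4)² = 32.
det(H) > 0 and tr(H) = 14 > 0, so H is positive definite and the point is a local minimum.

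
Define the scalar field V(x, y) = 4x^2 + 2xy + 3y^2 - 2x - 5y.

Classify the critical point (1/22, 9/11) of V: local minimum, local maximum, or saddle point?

local minimum

The Hessian of V is constant: H = [[8, 2], [2, 6]].
det(H) = 8·6 − 2² = 44.
det(H) > 0 and tr(H) = 14 > 0, so H is positive definite and the point is a local minimum.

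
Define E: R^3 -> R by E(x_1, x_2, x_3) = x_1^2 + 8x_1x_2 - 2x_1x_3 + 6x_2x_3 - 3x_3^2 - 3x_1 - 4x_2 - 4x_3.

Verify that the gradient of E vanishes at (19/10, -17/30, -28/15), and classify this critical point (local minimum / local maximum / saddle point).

∇E = (2x_1 + 8x_2 - 2x_3 - 3, 8x_1 + 6x_3 - 4, -2x_1 + 6x_2 - 6x_3 - 4); substituting (19/10, -17/30, -28/15) gives ∇E = (0, 0, 0), so (19/10, -17/30, -28/15) is indeed a critical point.
The Hessian is constant: H = [[2, 8, -2], [8, 0, 6], [-2, 6, -6]].
Leading principal minors: Δ₁ = 2, Δ₂ = -64, Δ₃ = 120.
The minors fit neither the all-positive nor the alternating-sign pattern, so H is indefinite: a saddle point.

saddle point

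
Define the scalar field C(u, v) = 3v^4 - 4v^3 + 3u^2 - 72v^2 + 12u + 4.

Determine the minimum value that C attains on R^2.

-648

C(u,v) separates as P(u) + Q(v) + 4, so its minimum is min P + min Q + 4.
P'(u) = 6u + 12 vanishes at u ∈ {-2}; Q'(v) = 12v(v - 4)(v + 3) vanishes at v ∈ {-3, 0, 4}.
Local minima of P (where P''>0): P(-2)=-12. Local minima of Q: Q(-3)=-297, Q(4)=-640.
So the global minimum of C is P(-2) + Q(4) + 4 = -12 − 640 + 4 = -648, attained at (-2, 4).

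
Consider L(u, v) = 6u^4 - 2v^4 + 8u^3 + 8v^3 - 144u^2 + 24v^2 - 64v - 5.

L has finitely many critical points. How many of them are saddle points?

L separates as a function of u plus a function of v, so ∇L=0 decouples.
∂L/∂u = 24u(u - 3)(u + 4) = 0 at u ∈ {-4, 0, 3}; ∂L/∂v = -8(v - 4)(v - 1)(v + 2) = 0 at v ∈ {-2, 1, 4}.
The Hessian is diagonal: diag(L_uu, L_vv). Second derivatives: L_uu(-4)=672, L_uu(0)=-288, L_uu(3)=504; L_vv(-2)=-144, L_vv(1)=72, L_vv(4)=-144.
Saddle points occur where the two diagonal entries have opposite signs: (-4, -2), (-4, 4), (0, 1), (3, -2), (3, 4). Count: 5.

5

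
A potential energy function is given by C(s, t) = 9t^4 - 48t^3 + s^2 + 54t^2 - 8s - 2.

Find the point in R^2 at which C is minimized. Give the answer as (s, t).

(4, 3)

C(s,t) separates as P(s) + Q(t) − 2, so its minimum is min P + min Q − 2.
P'(s) = 2s - 8 vanishes at s ∈ {4}; Q'(t) = 36t(t - 3)(t - 1) vanishes at t ∈ {0, 1, 3}.
Local minima of P (where P''>0): P(4)=-16. Local minima of Q: Q(0)=0, Q(3)=-81.
So the global minimum of C is P(4) + Q(3) − 2 = -16 − 81 − 2 = -99, attained at (4, 3).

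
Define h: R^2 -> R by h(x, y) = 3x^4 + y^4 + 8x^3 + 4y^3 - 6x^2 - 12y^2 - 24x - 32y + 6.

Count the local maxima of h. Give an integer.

h separates as a function of x plus a function of y, so ∇h=0 decouples.
∂h/∂x = 12(x - 1)(x + 1)(x + 2) = 0 at x ∈ {-2, -1, 1}; ∂h/∂y = 4(y - 2)(y + 1)(y + 4) = 0 at y ∈ {-4, -1, 2}.
The Hessian is diagonal: diag(h_xx, h_yy). Second derivatives: h_xx(-2)=36, h_xx(-1)=-24, h_xx(1)=72; h_yy(-4)=72, h_yy(-1)=-36, h_yy(2)=72.
Local maxima occur where both diagonal entries negative: (-1, -1). Count: 1.

1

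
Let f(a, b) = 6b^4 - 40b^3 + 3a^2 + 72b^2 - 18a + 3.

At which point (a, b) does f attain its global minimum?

(3, 0)

f(a,b) separates as P(a) + Q(b) + 3, so its minimum is min P + min Q + 3.
P'(a) = 6a - 18 vanishes at a ∈ {3}; Q'(b) = 24b(b - 3)(b - 2) vanishes at b ∈ {0, 2, 3}.
Local minima of P (where P''>0): P(3)=-27. Local minima of Q: Q(0)=0, Q(3)=54.
So the global minimum of f is P(3) + Q(0) + 3 = -27 + 0 + 3 = -24, attained at (3, 0).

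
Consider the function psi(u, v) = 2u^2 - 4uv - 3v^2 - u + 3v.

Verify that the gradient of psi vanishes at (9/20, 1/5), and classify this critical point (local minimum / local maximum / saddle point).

∇psi = (4u - 4v - 1, -4u - 6v + 3); substituting (9/20, 1/5) gives ∇psi = (0, 0), so (9/20, 1/5) is indeed a critical point.
The Hessian of psi is constant: H = [[4, -4], [-4, -6]].
det(H) = 4·(-6) − (-4)² = -40.
Since det(H) < 0, H is indefinite and the critical point is a saddle point.

saddle point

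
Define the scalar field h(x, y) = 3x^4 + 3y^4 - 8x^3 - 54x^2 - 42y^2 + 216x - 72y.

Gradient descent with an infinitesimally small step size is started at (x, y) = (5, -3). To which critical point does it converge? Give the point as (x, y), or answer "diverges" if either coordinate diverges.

h is separable, so gradient descent decouples: x follows -∂h/∂x, y follows -∂h/∂y.
∂h/∂x = 12(x - 3)(x - 2)(x + 3); at x=5 this is 576, so x decreases.
∂h/∂y = 12(y - 3)(y + 1)(y + 2); at y=-3 this is -144, so y increases.
x converges to its nearest critical value 3 (a local min of the x-part); y converges to -2. The iterate converges to (3, -2).

(3, -2)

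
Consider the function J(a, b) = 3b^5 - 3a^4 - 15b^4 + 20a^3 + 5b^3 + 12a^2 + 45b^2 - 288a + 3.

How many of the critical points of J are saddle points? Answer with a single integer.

J separates as a function of a plus a function of b, so ∇J=0 decouples.
∂J/∂a = -12(a - 4)(a - 3)(a + 2) = 0 at a ∈ {-2, 3, 4}; ∂J/∂b = 15b(b - 3)(b - 2)(b + 1) = 0 at b ∈ {-1, 0, 2, 3}.
The Hessian is diagonal: diag(J_aa, J_bb). Second derivatives: J_aa(-2)=-360, J_aa(3)=60, J_aa(4)=-72; J_bb(-1)=-180, J_bb(0)=90, J_bb(2)=-90, J_bb(3)=180.
Saddle points occur where the two diagonal entries have opposite signs: (-2, 0), (-2, 3), (3, -1), (3, 2), (4, 0), (4, 3). Count: 6.

6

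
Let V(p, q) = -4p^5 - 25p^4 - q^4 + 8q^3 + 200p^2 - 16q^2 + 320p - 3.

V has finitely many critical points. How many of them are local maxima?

V separates as a function of p plus a function of q, so ∇V=0 decouples.
∂V/∂p = -20(p - 2)(p + 1)(p + 2)(p + 4) = 0 at p ∈ {-4, -2, -1, 2}; ∂V/∂q = -4q(q - 4)(q - 2) = 0 at q ∈ {0, 2, 4}.
The Hessian is diagonal: diag(V_pp, V_qq). Second derivatives: V_pp(-4)=720, V_pp(-2)=-160, V_pp(-1)=180, V_pp(2)=-1440; V_qq(0)=-32, V_qq(2)=16, V_qq(4)=-32.
Local maxima occur where both diagonal entries negative: (-2, 0), (-2, 4), (2, 0), (2, 4). Count: 4.

4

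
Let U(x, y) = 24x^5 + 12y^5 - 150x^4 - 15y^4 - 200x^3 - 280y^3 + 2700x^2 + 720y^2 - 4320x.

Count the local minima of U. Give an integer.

4

U separates as a function of x plus a function of y, so ∇U=0 decouples.
∂U/∂x = 120(x - 4)(x - 3)(x - 1)(x + 3) = 0 at x ∈ {-3, 1, 3, 4}; ∂U/∂y = 60y(y - 3)(y - 2)(y + 4) = 0 at y ∈ {-4, 0, 2, 3}.
The Hessian is diagonal: diag(U_xx, U_yy). Second derivatives: U_xx(-3)=-20160, U_xx(1)=2880, U_xx(3)=-1440, U_xx(4)=2520; U_yy(-4)=-10080, U_yy(0)=1440, U_yy(2)=-720, U_yy(3)=1260.
Local minima occur where both diagonal entries positive: (1, 0), (1, 3), (4, 0), (4, 3). Count: 4.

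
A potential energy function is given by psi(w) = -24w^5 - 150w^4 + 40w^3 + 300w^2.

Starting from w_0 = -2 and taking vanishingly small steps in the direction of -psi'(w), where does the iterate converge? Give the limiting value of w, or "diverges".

psi'(w) = -120w(w - 1)(w + 1)(w + 5), so psi'(-2) = 2160.
Gradient descent moves in the -psi' direction, i.e. w is decreasing.
The nearest critical point in that direction is w = -5, where psi'' = 14400 > 0 (a local minimum). The iterate converges there.

-5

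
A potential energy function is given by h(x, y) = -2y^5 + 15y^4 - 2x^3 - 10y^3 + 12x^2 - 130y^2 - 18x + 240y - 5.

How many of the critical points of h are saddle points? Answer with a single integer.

4

h separates as a function of x plus a function of y, so ∇h=0 decouples.
∂h/∂x = -6(x - 3)(x - 1) = 0 at x ∈ {1, 3}; ∂h/∂y = -10(y - 4)(y - 3)(y - 1)(y + 2) = 0 at y ∈ {-2, 1, 3, 4}.
The Hessian is diagonal: diag(h_xx, h_yy). Second derivatives: h_xx(1)=12, h_xx(3)=-12; h_yy(-2)=900, h_yy(1)=-180, h_yy(3)=100, h_yy(4)=-180.
Saddle points occur where the two diagonal entries have opposite signs: (1, 1), (1, 4), (3, -2), (3, 3). Count: 4.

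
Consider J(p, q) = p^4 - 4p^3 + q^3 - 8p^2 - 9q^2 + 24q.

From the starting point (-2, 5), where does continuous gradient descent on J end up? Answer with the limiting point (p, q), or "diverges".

J is separable, so gradient descent decouples: p follows -∂J/∂p, q follows -∂J/∂q.
∂J/∂p = 4p(p - 4)(p + 1); at p=-2 this is -48, so p increases.
∂J/∂q = 3(q - 4)(q - 2); at q=5 this is 9, so q decreases.
p converges to its nearest critical value -1 (a local min of the p-part); q converges to 4. The iterate converges to (-1, 4).

(-1, 4)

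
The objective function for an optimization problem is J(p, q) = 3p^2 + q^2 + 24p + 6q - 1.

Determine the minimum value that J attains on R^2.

-58

J(p,q) separates as A(p) + B(q) − 1, so its minimum is min A + min B − 1.
A'(p) = 6p + 24 vanishes at p ∈ {-4}; B'(q) = 2q + 6 vanishes at q ∈ {-3}.
Local minima of A (where A''>0): A(-4)=-48. Local minima of B: B(-3)=-9.
So the global minimum of J is A(-4) + B(-3) − 1 = -48 − 9 − 1 = -58, attained at (-4, -3).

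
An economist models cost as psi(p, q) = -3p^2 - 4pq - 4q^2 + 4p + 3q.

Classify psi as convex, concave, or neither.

concave

psi is quadratic, so its Hessian is the constant matrix H = [[-6, -4], [-4, -8]].
det(H) = 32, tr(H) = -14.
det(H) > 0 and tr(H) < 0, so H is negative definite everywhere: concave.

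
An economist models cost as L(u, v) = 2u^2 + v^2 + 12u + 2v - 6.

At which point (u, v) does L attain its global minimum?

L(u,v) separates as P(u) + Q(v) − 6, so its minimum is min P + min Q − 6.
P'(u) = 4u + 12 vanishes at u ∈ {-3}; Q'(v) = 2v + 2 vanishes at v ∈ {-1}.
Local minima of P (where P''>0): P(-3)=-18. Local minima of Q: Q(-1)=-1.
So the global minimum of L is P(-3) + Q(-1) − 6 = -18 − 1 − 6 = -25, attained at (-3, -1).

(-3, -1)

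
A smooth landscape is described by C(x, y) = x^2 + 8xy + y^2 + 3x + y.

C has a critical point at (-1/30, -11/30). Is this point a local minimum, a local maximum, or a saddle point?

saddle point

The Hessian of C is constant: H = [[2, 8], [8, 2]].
det(H) = 2·2 − 8² = -60.
Since det(H) < 0, H is indefinite and the critical point is a saddle point.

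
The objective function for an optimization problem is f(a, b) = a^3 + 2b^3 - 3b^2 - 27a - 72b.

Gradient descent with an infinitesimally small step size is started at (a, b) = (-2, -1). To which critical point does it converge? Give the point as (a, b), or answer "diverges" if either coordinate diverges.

f is separable, so gradient descent decouples: a follows -∂f/∂a, b follows -∂f/∂b.
∂f/∂a = 3(a - 3)(a + 3); at a=-2 this is -15, so a increases.
∂f/∂b = 6(b - 4)(b + 3); at b=-1 this is -60, so b increases.
a converges to its nearest critical value 3 (a local min of the a-part); b converges to 4. The iterate converges to (3, 4).

(3, 4)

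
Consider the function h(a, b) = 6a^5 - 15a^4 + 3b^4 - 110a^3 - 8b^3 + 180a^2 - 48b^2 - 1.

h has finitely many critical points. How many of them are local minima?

h separates as a function of a plus a function of b, so ∇h=0 decouples.
∂h/∂a = 30a(a - 4)(a - 1)(a + 3) = 0 at a ∈ {-3, 0, 1, 4}; ∂h/∂b = 12b(b - 4)(b + 2) = 0 at b ∈ {-2, 0, 4}.
The Hessian is diagonal: diag(h_aa, h_bb). Second derivatives: h_aa(-3)=-2520, h_aa(0)=360, h_aa(1)=-360, h_aa(4)=2520; h_bb(-2)=144, h_bb(0)=-96, h_bb(4)=288.
Local minima occur where both diagonal entries positive: (0, -2), (0, 4), (4, -2), (4, 4). Count: 4.

4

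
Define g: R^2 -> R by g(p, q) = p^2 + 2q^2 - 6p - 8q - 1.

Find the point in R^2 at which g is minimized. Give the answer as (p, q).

(3, 2)

g(p,q) separates as A(p) + B(q) − 1, so its minimum is min A + min B − 1.
A'(p) = 2p - 6 vanishes at p ∈ {3}; B'(q) = 4q - 8 vanishes at q ∈ {2}.
Local minima of A (where A''>0): A(3)=-9. Local minima of B: B(2)=-8.
So the global minimum of g is A(3) + B(2) − 1 = -9 − 8 − 1 = -18, attained at (3, 2).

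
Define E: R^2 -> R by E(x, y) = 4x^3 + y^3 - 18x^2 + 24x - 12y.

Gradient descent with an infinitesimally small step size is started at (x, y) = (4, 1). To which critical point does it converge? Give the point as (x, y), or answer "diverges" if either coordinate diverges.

E is separable, so gradient descent decouples: x follows -∂E/∂x, y follows -∂E/∂y.
∂E/∂x = 12(x - 2)(x - 1); at x=4 this is 72, so x decreases.
∂E/∂y = 3(y - 2)(y + 2); at y=1 this is -9, so y increases.
x converges to its nearest critical value 2 (a local min of the x-part); y converges to 2. The iterate converges to (2, 2).

(2, 2)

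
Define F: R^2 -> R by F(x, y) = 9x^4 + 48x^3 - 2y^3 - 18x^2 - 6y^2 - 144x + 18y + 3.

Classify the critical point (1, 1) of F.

The mixed partial ∂²F/∂x∂y is 0, so the Hessian at any point is diag(F_xx, F_yy) = diag(36(3x^2 + 8x - 1), -12(y + 1)).
At (1, 1): H = diag(360, -24).
The eigenvalues have opposite signs, so H is indefinite: a saddle point.

saddle point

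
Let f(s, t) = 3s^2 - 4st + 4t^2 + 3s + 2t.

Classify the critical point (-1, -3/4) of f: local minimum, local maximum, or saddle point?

The Hessian of f is constant: H = [[6, -4], [-4, 8]].
det(H) = 6·8 − (-4)² = 32.
det(H) > 0 and tr(H) = 14 > 0, so H is positive definite and the point is a local minimum.

local minimum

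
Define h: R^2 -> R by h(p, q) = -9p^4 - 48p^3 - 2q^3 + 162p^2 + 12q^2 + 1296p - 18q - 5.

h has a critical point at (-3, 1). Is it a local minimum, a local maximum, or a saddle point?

local minimum

The mixed partial ∂²h/∂p∂q is 0, so the Hessian at any point is diag(h_pp, h_qq) = diag(36(-3p^2 - 8p + 9), 12(-q + 2)).
At (-3, 1): H = diag(216, 12).
Both eigenvalues are positive, so H is positive definite: a local minimum.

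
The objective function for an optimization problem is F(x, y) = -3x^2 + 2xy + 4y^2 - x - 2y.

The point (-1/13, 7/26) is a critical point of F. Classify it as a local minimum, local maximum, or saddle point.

saddle point

The Hessian of F is constant: H = [[-6, 2], [2, 8]].
det(H) = (-6)·8 − 2² = -52.
Since det(H) < 0, H is indefinite and the critical point is a saddle point.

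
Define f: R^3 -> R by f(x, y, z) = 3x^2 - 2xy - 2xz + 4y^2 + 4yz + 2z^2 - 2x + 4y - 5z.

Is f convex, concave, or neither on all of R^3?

f is quadratic, so its Hessian is the constant matrix H = [[6, -2, -2], [-2, 8, 4], [-2, 4, 4]].
Leading principal minors: 6, 44, 80.
All positive ⇒ H ≻ 0 ⇒ convex.

convex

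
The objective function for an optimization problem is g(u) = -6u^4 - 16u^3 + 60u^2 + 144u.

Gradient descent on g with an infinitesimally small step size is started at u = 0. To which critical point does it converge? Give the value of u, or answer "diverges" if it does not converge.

-1

g'(u) = -24(u - 2)(u + 1)(u + 3), so g'(0) = 144.
Gradient descent moves in the -g' direction, i.e. u is decreasing.
The nearest critical point in that direction is u = -1, where g'' = 144 > 0 (a local minimum). The iterate converges there.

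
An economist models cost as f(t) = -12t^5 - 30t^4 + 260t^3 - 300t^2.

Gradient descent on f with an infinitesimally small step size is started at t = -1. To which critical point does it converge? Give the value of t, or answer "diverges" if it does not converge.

f'(t) = -60t(t - 2)(t - 1)(t + 5), so f'(-1) = 1440.
Gradient descent moves in the -f' direction, i.e. t is decreasing.
The nearest critical point in that direction is t = -5, where f'' = 12600 > 0 (a local minimum). The iterate converges there.

-5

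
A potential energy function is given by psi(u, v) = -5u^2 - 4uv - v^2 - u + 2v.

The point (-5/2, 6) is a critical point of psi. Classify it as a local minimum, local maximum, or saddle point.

local maximum

The Hessian of psi is constant: H = [[-10, -4], [-4, -2]].
det(H) = (-10)·(-2) − (-4)² = 4.
det(H) > 0 and tr(H) = -12 < 0, so H is negative definite and the point is a local maximum.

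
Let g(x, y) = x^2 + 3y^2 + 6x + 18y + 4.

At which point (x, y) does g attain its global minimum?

(-3, -3)

g(x,y) separates as P(x) + Q(y) + 4, so its minimum is min P + min Q + 4.
P'(x) = 2x + 6 vanishes at x ∈ {-3}; Q'(y) = 6y + 18 vanishes at y ∈ {-3}.
Local minima of P (where P''>0): P(-3)=-9. Local minima of Q: Q(-3)=-27.
So the global minimum of g is P(-3) + Q(-3) + 4 = -9 − 27 + 4 = -32, attained at (-3, -3).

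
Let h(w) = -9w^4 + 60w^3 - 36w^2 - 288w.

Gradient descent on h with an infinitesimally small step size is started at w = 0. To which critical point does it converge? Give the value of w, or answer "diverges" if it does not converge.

h'(w) = -36(w - 4)(w - 2)(w + 1), so h'(0) = -288.
Gradient descent moves in the -h' direction, i.e. w is increasing.
The nearest critical point in that direction is w = 2, where h'' = 216 > 0 (a local minimum). The iterate converges there.

2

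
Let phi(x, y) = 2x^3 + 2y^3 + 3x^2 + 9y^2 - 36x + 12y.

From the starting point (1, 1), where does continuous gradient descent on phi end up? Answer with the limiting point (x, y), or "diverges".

phi is separable, so gradient descent decouples: x follows -∂phi/∂x, y follows -∂phi/∂y.
∂phi/∂x = 6(x - 2)(x + 3); at x=1 this is -24, so x increases.
∂phi/∂y = 6(y + 1)(y + 2); at y=1 this is 36, so y decreases.
x converges to its nearest critical value 2 (a local min of the x-part); y converges to -1. The iterate converges to (2, -1).

(2, -1)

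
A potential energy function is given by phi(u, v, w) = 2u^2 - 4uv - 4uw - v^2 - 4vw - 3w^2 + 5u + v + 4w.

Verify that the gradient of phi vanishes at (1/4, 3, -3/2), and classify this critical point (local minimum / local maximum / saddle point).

∇phi = (4u - 4v - 4w + 5, -4u - 2v - 4w + 1, -4u - 4v - 6w + 4); substituting (1/4, 3, -3/2) gives ∇phi = (0, 0, 0), so (1/4, 3, -3/2) is indeed a critical point.
The Hessian is constant: H = [[4, -4, -4], [-4, -2, -4], [-4, -4, -6]].
Leading principal minors: Δ₁ = 4, Δ₂ = -24, Δ₃ = -16.
The minors fit neither the all-positive nor the alternating-sign pattern, so H is indefinite: a saddle point.

saddle point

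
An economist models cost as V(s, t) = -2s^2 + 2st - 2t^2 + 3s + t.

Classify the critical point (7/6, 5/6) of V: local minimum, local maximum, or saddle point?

local maximum

The Hessian of V is constant: H = [[-4, 2], [2, -4]].
det(H) = (-4)·(-4) − 2² = 12.
det(H) > 0 and tr(H) = -8 < 0, so H is negative definite and the point is a local maximum.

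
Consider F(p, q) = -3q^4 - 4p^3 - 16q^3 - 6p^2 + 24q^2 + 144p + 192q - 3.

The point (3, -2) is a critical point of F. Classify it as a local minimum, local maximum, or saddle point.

The mixed partial ∂²F/∂p∂q is 0, so the Hessian at any point is diag(F_pp, F_qq) = diag(-12(2p + 1), 12(-3q^2 - 8q + 4)).
At (3, -2): H = diag(-84, 96).
The eigenvalues have opposite signs, so H is indefinite: a saddle point.

saddle point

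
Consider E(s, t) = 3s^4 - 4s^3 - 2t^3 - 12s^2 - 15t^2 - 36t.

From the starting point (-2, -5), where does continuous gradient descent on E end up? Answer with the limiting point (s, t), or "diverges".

(-1, -3)

E is separable, so gradient descent decouples: s follows -∂E/∂s, t follows -∂E/∂t.
∂E/∂s = 12s(s - 2)(s + 1); at s=-2 this is -96, so s increases.
∂E/∂t = -6(t + 2)(t + 3); at t=-5 this is -36, so t increases.
s converges to its nearest critical value -1 (a local min of the s-part); t converges to -3. The iterate converges to (-1, -3).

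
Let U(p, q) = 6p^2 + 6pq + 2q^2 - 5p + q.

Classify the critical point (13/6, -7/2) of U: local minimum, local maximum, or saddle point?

The Hessian of U is constant: H = [[12, 6], [6, 4]].
det(H) = 12·4 − 6² = 12.
det(H) > 0 and tr(H) = 16 > 0, so H is positive definite and the point is a local minimum.

local minimum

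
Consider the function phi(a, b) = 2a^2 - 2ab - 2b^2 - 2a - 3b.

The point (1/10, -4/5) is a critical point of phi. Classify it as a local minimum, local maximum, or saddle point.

saddle point

The Hessian of phi is constant: H = [[4, -2], [-2, -4]].
det(H) = 4·(-4) − (-2)² = -20.
Since det(H) < 0, H is indefinite and the critical point is a saddle point.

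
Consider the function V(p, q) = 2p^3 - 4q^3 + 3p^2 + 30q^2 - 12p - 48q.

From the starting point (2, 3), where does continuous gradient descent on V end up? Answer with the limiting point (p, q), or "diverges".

V is separable, so gradient descent decouples: p follows -∂V/∂p, q follows -∂V/∂q.
∂V/∂p = 6(p - 1)(p + 2); at p=2 this is 24, so p decreases.
∂V/∂q = -12(q - 4)(q - 1); at q=3 this is 24, so q decreases.
p converges to its nearest critical value 1 (a local min of the p-part); q converges to 1. The iterate converges to (1, 1).

(1, 1)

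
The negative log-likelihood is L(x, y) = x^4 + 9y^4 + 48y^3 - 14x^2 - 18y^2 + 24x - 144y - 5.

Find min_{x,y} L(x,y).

L(x,y) separates as P(x) + Q(y) − 5, so its minimum is min P + min Q − 5.
P'(x) = 4(x - 2)(x - 1)(x + 3) vanishes at x ∈ {-3, 1, 2}; Q'(y) = 36(y - 1)(y + 1)(y + 4) vanishes at y ∈ {-4, -1, 1}.
Local minima of P (where P''>0): P(-3)=-117, P(2)=8. Local minima of Q: Q(-4)=-480, Q(1)=-105.
So the global minimum of L is P(-3) + Q(-4) − 5 = -117 − 480 − 5 = -602, attained at (-3, -4).

-602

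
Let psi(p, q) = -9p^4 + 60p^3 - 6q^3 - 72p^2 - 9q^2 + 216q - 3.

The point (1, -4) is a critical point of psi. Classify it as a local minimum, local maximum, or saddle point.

The mixed partial ∂²psi/∂p∂q is 0, so the Hessian at any point is diag(psi_pp, psi_qq) = diag(36(-3p^2 + 10p - 4), -18(2q + 1)).
At (1, -4): H = diag(108, 126).
Both eigenvalues are positive, so H is positive definite: a local minimum.

local minimum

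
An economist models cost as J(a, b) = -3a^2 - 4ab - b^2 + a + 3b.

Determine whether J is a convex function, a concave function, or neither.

J is quadratic, so its Hessian is the constant matrix H = [[-6, -4], [-4, -2]].
det(H) = -4, tr(H) = -8.
det(H) < 0, so H is indefinite: neither convex nor concave.

neither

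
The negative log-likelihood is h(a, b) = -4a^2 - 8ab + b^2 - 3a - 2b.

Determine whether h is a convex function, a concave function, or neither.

h is quadratic, so its Hessian is the constant matrix H = [[-8, -8], [-8, 2]].
det(H) = -80, tr(H) = -6.
det(H) < 0, so H is indefinite: neither convex nor concave.

neither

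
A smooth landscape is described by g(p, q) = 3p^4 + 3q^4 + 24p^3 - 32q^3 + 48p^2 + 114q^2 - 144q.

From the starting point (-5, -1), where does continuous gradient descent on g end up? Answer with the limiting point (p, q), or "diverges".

g is separable, so gradient descent decouples: p follows -∂g/∂p, q follows -∂g/∂q.
∂g/∂p = 12p(p + 2)(p + 4); at p=-5 this is -180, so p increases.
∂g/∂q = 12(q - 4)(q - 3)(q - 1); at q=-1 this is -480, so q increases.
p converges to its nearest critical value -4 (a local min of the p-part); q converges to 1. The iterate converges to (-4, 1).

(-4, 1)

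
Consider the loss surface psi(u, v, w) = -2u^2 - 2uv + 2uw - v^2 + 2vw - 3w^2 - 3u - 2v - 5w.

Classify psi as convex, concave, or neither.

concave

psi is quadratic, so its Hessian is the constant matrix H = [[-4, -2, 2], [-2, -2, 2], [2, 2, -6]].
Leading principal minors: -4, 4, -16.
Signs alternate −, +, − ⇒ H ≺ 0 ⇒ concave.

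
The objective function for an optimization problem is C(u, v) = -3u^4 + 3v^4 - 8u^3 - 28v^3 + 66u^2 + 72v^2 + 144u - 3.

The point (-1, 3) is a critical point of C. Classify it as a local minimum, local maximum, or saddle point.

saddle point

The mixed partial ∂²C/∂u∂v is 0, so the Hessian at any point is diag(C_uu, C_vv) = diag(12(-3u^2 - 4u + 11), 12(3v^2 - 14v + 12)).
At (-1, 3): H = diag(144, -36).
The eigenvalues have opposite signs, so H is indefinite: a saddle point.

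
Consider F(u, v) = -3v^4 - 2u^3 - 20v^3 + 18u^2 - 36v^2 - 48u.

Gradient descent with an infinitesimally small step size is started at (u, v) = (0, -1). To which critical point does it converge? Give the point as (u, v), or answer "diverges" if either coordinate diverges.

(2, -2)

F is separable, so gradient descent decouples: u follows -∂F/∂u, v follows -∂F/∂v.
∂F/∂u = -6(u - 4)(u - 2); at u=0 this is -48, so u increases.
∂F/∂v = -12v(v + 2)(v + 3); at v=-1 this is 24, so v decreases.
u converges to its nearest critical value 2 (a local min of the u-part); v converges to -2. The iterate converges to (2, -2).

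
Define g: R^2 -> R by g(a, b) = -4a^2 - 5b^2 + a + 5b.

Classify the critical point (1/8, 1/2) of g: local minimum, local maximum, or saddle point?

local maximum

The Hessian of g is constant: H = [[-8, 0], [0, -10]].
det(H) = (-8)·(-10) − 0² = 80.
det(H) > 0 and tr(H) = -18 < 0, so H is negative definite and the point is a local maximum.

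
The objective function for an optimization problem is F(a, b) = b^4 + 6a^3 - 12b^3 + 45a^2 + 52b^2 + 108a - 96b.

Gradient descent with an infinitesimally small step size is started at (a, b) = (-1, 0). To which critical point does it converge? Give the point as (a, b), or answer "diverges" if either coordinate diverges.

F is separable, so gradient descent decouples: a follows -∂F/∂a, b follows -∂F/∂b.
∂F/∂a = 18(a + 2)(a + 3); at a=-1 this is 36, so a decreases.
∂F/∂b = 4(b - 4)(b - 3)(b - 2); at b=0 this is -96, so b increases.
a converges to its nearest critical value -2 (a local min of the a-part); b converges to 2. The iterate converges to (-2, 2).

(-2, 2)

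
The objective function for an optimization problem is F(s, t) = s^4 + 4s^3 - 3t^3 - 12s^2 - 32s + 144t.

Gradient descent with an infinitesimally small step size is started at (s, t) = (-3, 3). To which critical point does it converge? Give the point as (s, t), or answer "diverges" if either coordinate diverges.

F is separable, so gradient descent decouples: s follows -∂F/∂s, t follows -∂F/∂t.
∂F/∂s = 4(s - 2)(s + 1)(s + 4); at s=-3 this is 40, so s decreases.
∂F/∂t = -9(t - 4)(t + 4); at t=3 this is 63, so t decreases.
s converges to its nearest critical value -4 (a local min of the s-part); t converges to -4. The iterate converges to (-4, -4).

(-4, -4)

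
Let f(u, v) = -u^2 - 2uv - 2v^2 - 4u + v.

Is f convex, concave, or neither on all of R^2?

f is quadratic, so its Hessian is the constant matrix H = [[-2, -2], [-2, -4]].
det(H) = 4, tr(H) = -6.
det(H) > 0 and tr(H) < 0, so H is negative definite everywhere: concave.

concave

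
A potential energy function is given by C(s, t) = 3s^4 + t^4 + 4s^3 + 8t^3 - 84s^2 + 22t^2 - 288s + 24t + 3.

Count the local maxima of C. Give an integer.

1

C separates as a function of s plus a function of t, so ∇C=0 decouples.
∂C/∂s = 12(s - 4)(s + 2)(s + 3) = 0 at s ∈ {-3, -2, 4}; ∂C/∂t = 4(t + 1)(t + 2)(t + 3) = 0 at t ∈ {-3, -2, -1}.
The Hessian is diagonal: diag(C_ss, C_tt). Second derivatives: C_ss(-3)=84, C_ss(-2)=-72, C_ss(4)=504; C_tt(-3)=8, C_tt(-2)=-4, C_tt(-1)=8.
Local maxima occur where both diagonal entries negative: (-2, -2). Count: 1.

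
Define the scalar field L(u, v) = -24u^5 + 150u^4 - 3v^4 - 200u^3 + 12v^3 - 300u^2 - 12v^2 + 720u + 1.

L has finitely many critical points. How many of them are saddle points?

L separates as a function of u plus a function of v, so ∇L=0 decouples.
∂L/∂u = -120(u - 3)(u - 2)(u - 1)(u + 1) = 0 at u ∈ {-1, 1, 2, 3}; ∂L/∂v = -12v(v - 2)(v - 1) = 0 at v ∈ {0, 1, 2}.
The Hessian is diagonal: diag(L_uu, L_vv). Second derivatives: L_uu(-1)=2880, L_uu(1)=-480, L_uu(2)=360, L_uu(3)=-960; L_vv(0)=-24, L_vv(1)=12, L_vv(2)=-24.
Saddle points occur where the two diagonal entries have opposite signs: (-1, 0), (-1, 2), (1, 1), (2, 0), (2, 2), (3, 1). Count: 6.

6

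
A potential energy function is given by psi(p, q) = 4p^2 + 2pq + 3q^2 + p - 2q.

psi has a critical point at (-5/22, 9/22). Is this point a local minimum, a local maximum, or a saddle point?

The Hessian of psi is constant: H = [[8, 2], [2, 6]].
det(H) = 8·6 − 2² = 44.
det(H) > 0 and tr(H) = 14 > 0, so H is positive definite and the point is a local minimum.

local minimum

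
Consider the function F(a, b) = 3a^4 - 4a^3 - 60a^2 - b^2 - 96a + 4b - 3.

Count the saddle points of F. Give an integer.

F separates as a function of a plus a function of b, so ∇F=0 decouples.
∂F/∂a = 12(a - 4)(a + 1)(a + 2) = 0 at a ∈ {-2, -1, 4}; ∂F/∂b = -2(b - 2) = 0 at b ∈ {2}.
The Hessian is diagonal: diag(F_aa, F_bb). Second derivatives: F_aa(-2)=72, F_aa(-1)=-60, F_aa(4)=360; F_bb(2)=-2.
Saddle points occur where the two diagonal entries have opposite signs: (-2, 2), (4, 2). Count: 2.

2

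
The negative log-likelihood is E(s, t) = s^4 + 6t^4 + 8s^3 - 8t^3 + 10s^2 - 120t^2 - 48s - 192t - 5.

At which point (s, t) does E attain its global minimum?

(1, 4)

E(s,t) separates as P(s) + Q(t) − 5, so its minimum is min P + min Q − 5.
P'(s) = 4(s - 1)(s + 3)(s + 4) vanishes at s ∈ {-4, -3, 1}; Q'(t) = 24(t - 4)(t + 1)(t + 2) vanishes at t ∈ {-2, -1, 4}.
Local minima of P (where P''>0): P(-4)=96, P(1)=-29. Local minima of Q: Q(-2)=64, Q(4)=-1664.
So the global minimum of E is P(1) + Q(4) − 5 = -29 − 1664 − 5 = -1698, attained at (1, 4).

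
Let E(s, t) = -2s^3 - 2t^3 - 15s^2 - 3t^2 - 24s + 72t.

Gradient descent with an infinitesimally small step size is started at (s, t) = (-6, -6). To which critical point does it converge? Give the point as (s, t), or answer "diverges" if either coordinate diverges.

E is separable, so gradient descent decouples: s follows -∂E/∂s, t follows -∂E/∂t.
∂E/∂s = -6(s + 1)(s + 4); at s=-6 this is -60, so s increases.
∂E/∂t = -6(t - 3)(t + 4); at t=-6 this is -108, so t increases.
s converges to its nearest critical value -4 (a local min of the s-part); t converges to -4. The iterate converges to (-4, -4).

(-4, -4)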